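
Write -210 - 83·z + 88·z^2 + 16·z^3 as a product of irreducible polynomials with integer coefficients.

(4·z + 5)·(4·z - 7)·(z + 6)

Testing divisors of the constant over divisors of the leading coefficient, z = 7/4 is a root, giving the factor (4·z - 7) and quotient 4·z^2 + 29·z + 30.
The remaining quadratic factors as (z + 6)(4·z + 5).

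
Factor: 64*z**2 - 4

4*(4*z + 1)*(4*z - 1)

Every term has a factor of 4. Then 16*z**2 - 1 = (4*z)² − (1)².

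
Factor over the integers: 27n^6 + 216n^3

27n^3(n + 2)(n^2 - 2n + 4)

Pull out the common factor 27n^3, leaving n^3 + 8.
Recognize a sum of cubes with the parts n and 2.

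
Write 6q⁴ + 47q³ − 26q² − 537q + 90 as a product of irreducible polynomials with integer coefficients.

Testing divisors of the constant over divisors of the leading coefficient, q = −5 is a root, giving the factor (q + 5) and quotient 6q³ + 17q² − 111q + 18.
Then q = 3 is a root, so (q − 3) divides it; the quotient is 6q² + 35q − 6.
The remaining quadratic factors as (q + 6)(6q − 1).

(6q − 1)(q + 5)(q + 6)(q − 3)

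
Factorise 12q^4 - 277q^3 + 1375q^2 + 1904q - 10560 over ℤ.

Among the possible rational roots, q = 8 is a root, so (q - 8) divides it; the quotient is 12q^3 - 181q^2 - 73q + 1320.
Next, q = 15 is a root, so (q - 15) is a factor; dividing leaves 12q^2 - q - 88.
The remaining quadratic factors as (3q + 8)(4q - 11).

(3q + 8)(4q - 11)(q - 15)(q - 8)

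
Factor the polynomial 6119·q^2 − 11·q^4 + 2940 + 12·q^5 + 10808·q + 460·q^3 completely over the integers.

(3·q + 1)·(4·q + 7)·(q + 5)·(q^2 − 8·q + 84)

Trying the rational-root candidates, q = −1/3 is a root, giving the factor (3·q + 1) and quotient 4·q^4 − 5·q^3 + 155·q^2 + 1988·q + 2940.
Continuing, q = −7/4 is a root, so (4·q + 7) divides it; the quotient is q^3 − 3·q^2 + 44·q + 420.
Next, q = −5 is a root, so (q + 5) is a factor; dividing leaves q^2 − 8·q + 84.
The quadratic q^2 − 8·q + 84 has discriminant −272 < 0 and is irreducible over ℤ.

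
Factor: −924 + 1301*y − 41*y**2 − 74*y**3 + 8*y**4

(2*y − 11)*(4*y − 3)*(y + 4)*(y − 7)

By the rational root theorem, y = 3/4 is a root, giving the factor (4*y − 3) and quotient 2*y**3 − 17*y**2 − 23*y + 308.
Continuing, y = −4 is a root, so (y + 4) divides it; the quotient is 2*y**2 − 25*y + 77.
The remaining quadratic factors as (2*y − 11)(y − 7).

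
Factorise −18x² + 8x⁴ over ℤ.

Every term has a factor of 2x². Then 4x² − 9 = (2x)² − (3)².

2x²(2x + 3)(2x − 3)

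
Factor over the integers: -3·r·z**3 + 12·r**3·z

3·r·z·(2·r + z)·(2·r - z)

Pull out the common factor 3·r·z; 4·r**2 - z**2 is a difference of squares.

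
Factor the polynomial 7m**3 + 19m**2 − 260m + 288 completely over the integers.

(7m − 9)(m + 8)(m − 4)

By the rational root theorem, m = 9/7 is a root, giving the factor (7m − 9) and quotient m**2 + 4m − 32.
The remaining quadratic factors as (m + 8)(m − 4).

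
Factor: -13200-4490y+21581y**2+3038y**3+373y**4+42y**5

Testing divisors of the constant over divisors of the leading coefficient, y = 5/6 is a root, so (6y-5) is a factor; dividing leaves 7y**4+68y**3+563y**2+4066y+2640.
Continuing, y = -8 is a root, so (y+8) is a factor; dividing leaves 7y**3+12y**2+467y+330.
Then y = -5/7 is a root, giving the factor (7y+5) and quotient y**2+y+66.
The quadratic y**2+y+66 has discriminant -263 < 0 and is irreducible over ℤ.

(6y-5)(7y+5)(y+8)(y**2+y+66)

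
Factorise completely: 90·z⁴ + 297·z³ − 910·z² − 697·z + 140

By the rational root theorem, z = 7/3 is a root, giving the factor (3·z − 7) and quotient 30·z³ + 169·z² + 91·z − 20.
Next, z = 1/6 is a root, giving the factor (6·z − 1) and quotient 5·z² + 29·z + 20.
The remaining quadratic factors as (5·z + 4)(z + 5).

(3·z − 7)·(5·z + 4)·(6·z − 1)·(z + 5)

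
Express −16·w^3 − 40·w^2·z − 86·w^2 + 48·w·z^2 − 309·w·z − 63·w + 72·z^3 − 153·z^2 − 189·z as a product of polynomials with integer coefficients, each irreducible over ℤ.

−(2·w − 3·z + 9)·(8·w + 8·z + 7)·(w + 3·z)

Group: w·(−16·w^2 + 8·w·z − 86·w + 24·z^2 − 51·z − 63) + 3·z·(−16·w^2 + 8·w·z − 86·w + 24·z^2 − 51·z − 63); both groups contain (−16·w^2 + 8·w·z − 86·w + 24·z^2 − 51·z − 63), so (w + 3·z) is a factor with cofactor −16·w^2 + 8·w·z − 86·w + 24·z^2 − 51·z − 63.
The cofactor groups again: −16·w^2 + 8·w·z − 86·w + 24·z^2 − 51·z − 63 = −8·w·(2·w − 3·z + 9) + (−8·z − 7)·(2·w − 3·z + 9); both groups contain (2·w − 3·z + 9), giving −(8·w + 8·z + 7)·(2·w − 3·z + 9).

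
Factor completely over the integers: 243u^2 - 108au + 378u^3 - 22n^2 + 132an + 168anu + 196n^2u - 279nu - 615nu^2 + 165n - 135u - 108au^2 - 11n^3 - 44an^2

Group: n(-44an + 36au - 11n^2 + 163nu - 55n - 126u^2 + 45u) + (-3u - 3)(-44an + 36au - 11n^2 + 163nu - 55n - 126u^2 + 45u); both groups contain (-44an + 36au - 11n^2 + 163nu - 55n - 126u^2 + 45u), so (n - 3u - 3) is a factor with cofactor -44an + 36au - 11n^2 + 163nu - 55n - 126u^2 + 45u.
The cofactor groups again: -44an + 36au - 11n^2 + 163nu - 55n - 126u^2 + 45u = -4a(11n - 9u) + (-n + 14u - 5)(11n - 9u); both groups contain (11n - 9u), giving -(4a + n - 14u + 5)(11n - 9u).

-(11n - 9u)(4a + n - 14u + 5)(n - 3u - 3)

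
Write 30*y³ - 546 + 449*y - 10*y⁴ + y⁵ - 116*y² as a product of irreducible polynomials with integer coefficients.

(y - 2)*(y - 3)*(y - 7)*(y² + 2*y + 13)

By the rational root theorem, y = 2 is a root, so (y - 2) is a factor; dividing leaves y⁴ - 8*y³ + 14*y² - 88*y + 273.
Next, y = 7 is a root, so (y - 7) is a factor; dividing leaves y³ - y² + 7*y - 39.
Next, y = 3 is a root, giving the factor (y - 3) and quotient y² + 2*y + 13.
The quadratic y² + 2*y + 13 has discriminant -48 < 0 and is irreducible over ℤ.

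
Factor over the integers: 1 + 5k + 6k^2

Need a pair with product 6·1 = 6 and sum 5: that's 3 and 2.
Split the middle term: 6k^2 + 3k + 2k + 1 = 3k(2k + 1) + (2k + 1).

(2k + 1)(3k + 1)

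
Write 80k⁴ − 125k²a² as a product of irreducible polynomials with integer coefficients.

5k²(4k − 5a)(4k + 5a)

Every term has a factor of 5k². Then 16k² − 25a² = (4k)² − (5a)².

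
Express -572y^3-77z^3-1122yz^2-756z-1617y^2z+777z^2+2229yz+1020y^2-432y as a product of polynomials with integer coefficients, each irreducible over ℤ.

-(11y+11z-12)(13y+z-9)(4y+7z)

Group: 11y(-52y^2-95yz+36y-7z^2+63z) + (11z-12)(-52y^2-95yz+36y-7z^2+63z); both groups contain (-52y^2-95yz+36y-7z^2+63z), so (11y+11z-12) is a factor with cofactor -52y^2-95yz+36y-7z^2+63z.
The cofactor groups again: -52y^2-95yz+36y-7z^2+63z = -13y(4y+7z) + (-z+9)(4y+7z); both groups contain (4y+7z), giving -(13y+z-9)(4y+7z).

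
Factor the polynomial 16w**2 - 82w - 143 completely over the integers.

(2w - 13)(8w + 11)

Need a pair with product 16·(-143) = -2288 and sum -82: that's -104 and 22.
Split the middle term: 16w**2 - 104w + 22w - 143 = 8w(2w - 13) + 11(2w - 13).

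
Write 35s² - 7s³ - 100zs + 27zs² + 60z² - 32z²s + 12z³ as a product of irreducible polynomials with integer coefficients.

(6z - 7s)(2z - s)(z - s + 5)

Group: z(12z² - 20zs + 7s²) + (-s + 5)(12z² - 20zs + 7s²); both groups contain (12z² - 20zs + 7s²), so (z - s + 5) is a factor with cofactor 12z² - 20zs + 7s².
The cofactor groups again: 12z² - 20zs + 7s² = 6z(2z - s) - 7s(2z - s); both groups contain (2z - s), giving (6z - 7s)(2z - s).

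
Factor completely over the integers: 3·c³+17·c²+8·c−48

Testing divisors of the constant over divisors of the leading coefficient, c = −3 is a root, giving the factor (c+3) and quotient 3·c²+8·c−16.
The remaining quadratic factors as (3·c−4)(c+4).

(3·c−4)·(c+3)·(c+4)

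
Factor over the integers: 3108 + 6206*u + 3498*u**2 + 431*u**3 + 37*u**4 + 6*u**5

Testing divisors of the constant over divisors of the leading coefficient, u = -1 is a root, so (u + 1) divides it; the quotient is 6*u**4 + 31*u**3 + 400*u**2 + 3098*u + 3108.
Continuing, u = -7/6 is a root, so (6*u + 7) divides it; the quotient is u**3 + 4*u**2 + 62*u + 444.
Next, u = -6 is a root, so (u + 6) divides it; the quotient is u**2 - 2*u + 74.
The quadratic u**2 - 2*u + 74 has discriminant -292 < 0 and is irreducible over ℤ.

(6*u + 7)*(u + 1)*(u + 6)*(u**2 - 2*u + 74)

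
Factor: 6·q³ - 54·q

Every term has a factor of 6·q. Then q² - 9 = (q)² − (3)².

6·q·(q + 3)·(q - 3)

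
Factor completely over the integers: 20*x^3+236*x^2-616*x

4*x*(5*x-11)*(x+14)

Pull out the common factor 4*x, then factor the remaining trinomial.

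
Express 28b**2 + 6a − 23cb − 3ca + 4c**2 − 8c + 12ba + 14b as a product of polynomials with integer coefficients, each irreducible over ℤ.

Group: 4c(c − 4b − 2) + (−7b − 3a)(c − 4b − 2); both groups contain (c − 4b − 2).

(4c − 7b − 3a)(c − 4b − 2)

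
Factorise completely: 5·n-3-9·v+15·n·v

Group as (15·n·v+5·n) + (-9·v-3) = 5·n·(3·v+1) - 3·(3·v+1).
Both groups share the factor (3·v+1).

(3·v+1)·(5·n-3)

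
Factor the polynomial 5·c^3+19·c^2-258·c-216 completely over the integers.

(5·c+4)·(c+9)·(c-6)

Trying the rational-root candidates, c = -4/5 is a root, so (5·c+4) divides it; the quotient is c^2+3·c-54.
The remaining quadratic factors as (c-6)(c+9).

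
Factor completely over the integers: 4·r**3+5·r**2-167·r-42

(4·r+1)·(r+7)·(r-6)

By the rational root theorem, r = -7 is a root, giving the factor (r+7) and quotient 4·r**2-23·r-6.
The remaining quadratic factors as (4·r+1)(r-6).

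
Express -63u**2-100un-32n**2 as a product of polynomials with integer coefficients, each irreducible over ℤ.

-(9u+4n)(7u+8n)

Group: -7u(9u+4n) - 8n(9u+4n); both groups contain (9u+4n).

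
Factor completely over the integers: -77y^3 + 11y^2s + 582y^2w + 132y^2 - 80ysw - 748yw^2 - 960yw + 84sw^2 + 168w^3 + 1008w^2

-(11y - 14w)(y - 6w)(7y - s - 2w - 12)

Group: y(-77y^2 + 11ys + 120yw + 132y - 14sw - 28w^2 - 168w) - 6w(-77y^2 + 11ys + 120yw + 132y - 14sw - 28w^2 - 168w); both groups contain (-77y^2 + 11ys + 120yw + 132y - 14sw - 28w^2 - 168w), so (y - 6w) is a factor with cofactor -77y^2 + 11ys + 120yw + 132y - 14sw - 28w^2 - 168w.
The cofactor groups again: -77y^2 + 11ys + 120yw + 132y - 14sw - 28w^2 - 168w = -11y(7y - s - 2w - 12) + 14w(7y - s - 2w - 12); both groups contain (7y - s - 2w - 12), giving -(11y - 14w)(7y - s - 2w - 12).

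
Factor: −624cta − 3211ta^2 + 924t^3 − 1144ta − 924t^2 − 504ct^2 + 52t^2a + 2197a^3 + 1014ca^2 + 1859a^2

−(14t − 13a)(6c − 11t + 13a + 11)(6t + 13a)

Group: 14t(−36ct − 78ca + 66t^2 + 65ta − 66t − 169a^2 − 143a) − 13a(−36ct − 78ca + 66t^2 + 65ta − 66t − 169a^2 − 143a); both groups contain (−36ct − 78ca + 66t^2 + 65ta − 66t − 169a^2 − 143a), so (14t − 13a) is a factor with cofactor −36ct − 78ca + 66t^2 + 65ta − 66t − 169a^2 − 143a.
The cofactor groups again: −36ct − 78ca + 66t^2 + 65ta − 66t − 169a^2 − 143a = −6c(6t + 13a) + (11t − 13a − 11)(6t + 13a); both groups contain (6t + 13a), giving −(6c − 11t + 13a + 11)(6t + 13a).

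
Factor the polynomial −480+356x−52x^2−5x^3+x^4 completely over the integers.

Trying the rational-root candidates, x = 2 is a root, so (x−2) divides it; the quotient is x^3−3x^2−58x+240.
Next, x = 6 is a root, so (x−6) divides it; the quotient is x^2+3x−40.
The remaining quadratic factors as (x+8)(x−5).

(x+8)(x−2)(x−5)(x−6)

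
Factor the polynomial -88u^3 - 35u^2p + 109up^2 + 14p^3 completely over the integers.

-(u - p)(11u + 14p)(8u + p)

Group: 8u(-11u^2 - 3up + 14p^2) + p(-11u^2 - 3up + 14p^2); both groups contain (-11u^2 - 3up + 14p^2), so (8u + p) is a factor with cofactor -11u^2 - 3up + 14p^2.
The cofactor groups again: -11u^2 - 3up + 14p^2 = -11u(u - p) - 14p(u - p); both groups contain (u - p), giving -(11u + 14p)(u - p).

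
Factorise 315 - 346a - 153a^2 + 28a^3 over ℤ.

Testing divisors of the constant over divisors of the leading coefficient, a = -9/4 is a root, giving the factor (4a + 9) and quotient 7a^2 - 54a + 35.
The remaining quadratic factors as (7a - 5)(a - 7).

(4a + 9)(7a - 5)(a - 7)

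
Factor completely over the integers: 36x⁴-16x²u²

4x²(3x-2u)(3x+2u)

Every term has a factor of 4x². Then 9x²-4u² = (3x)² − (2u)².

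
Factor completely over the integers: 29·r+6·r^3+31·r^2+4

Trying the rational-root candidates, r = −1 is a root, so (r+1) is a factor; dividing leaves 6·r^2+25·r+4.
The remaining quadratic factors as (6·r+1)(r+4).

(6·r+1)·(r+1)·(r+4)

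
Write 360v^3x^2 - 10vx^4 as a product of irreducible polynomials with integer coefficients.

10vx^2(6v + x)(6v - x)

Factor out 10vx^2, leaving 36v^2 - x^2, which is a difference of two squares.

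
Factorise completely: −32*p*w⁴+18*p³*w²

2*p*w²*(3*p+4*w)*(3*p−4*w)

Factor out 2*p*w², leaving 9*p²−16*w², which is a difference of two squares.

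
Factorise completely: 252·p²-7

7·(6·p+1)·(6·p-1)

Pull out the common factor 7; 36·p²-1 is a difference of squares.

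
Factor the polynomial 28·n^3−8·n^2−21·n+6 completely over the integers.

(7·n−2)·(4·n^2−3)

Group as (28·n^3−21·n) + (−8·n^2+6) = 7·n·(4·n^2−3) − 2·(4·n^2−3).
Both groups share the factor (4·n^2−3).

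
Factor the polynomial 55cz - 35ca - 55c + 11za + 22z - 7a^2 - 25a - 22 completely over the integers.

Group: 11z(5c + a + 2) + (-7a - 11)(5c + a + 2); both groups contain (5c + a + 2).

(11z - 7a - 11)(5c + a + 2)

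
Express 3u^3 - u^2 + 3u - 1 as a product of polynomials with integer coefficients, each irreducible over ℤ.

(3u - 1)(u^2 + 1)

Group as (3u^3 + 3u) + (-u^2 - 1) = 3u(u^2 + 1) - (u^2 + 1).
Both groups share the factor (u^2 + 1).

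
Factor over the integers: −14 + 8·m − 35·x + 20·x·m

Group as (20·x·m − 35·x) + (8·m − 14) = 5·x·(4·m − 7) + 2·(4·m − 7).
Both groups share the factor (4·m − 7).

(4·m − 7)·(5·x + 2)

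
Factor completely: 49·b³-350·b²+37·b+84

(7·b+3)·(7·b-4)·(b-7)

By the rational root theorem, b = -3/7 is a root, so (7·b+3) is a factor; dividing leaves 7·b²-53·b+28.
The remaining quadratic factors as (7·b-4)(b-7).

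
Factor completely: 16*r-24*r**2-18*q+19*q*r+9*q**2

(9*q-8*r)*(q+3*r-2)

Group: q*(9*q-8*r) + (3*r-2)*(9*q-8*r); both groups contain (9*q-8*r).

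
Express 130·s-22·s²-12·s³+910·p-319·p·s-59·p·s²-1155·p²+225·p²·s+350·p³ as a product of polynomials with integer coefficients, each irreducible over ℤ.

Group: 7·p·(50·p²+25·p·s-165·p-12·s²-22·s+130) + s·(50·p²+25·p·s-165·p-12·s²-22·s+130); both groups contain (50·p²+25·p·s-165·p-12·s²-22·s+130), so (7·p+s) is a factor with cofactor 50·p²+25·p·s-165·p-12·s²-22·s+130.
The cofactor groups again: 50·p²+25·p·s-165·p-12·s²-22·s+130 = 10·p·(5·p+4·s-10) + (-3·s-13)·(5·p+4·s-10); both groups contain (5·p+4·s-10), giving (10·p-3·s-13)·(5·p+4·s-10).

(10·p-3·s-13)·(5·p+4·s-10)·(7·p+s)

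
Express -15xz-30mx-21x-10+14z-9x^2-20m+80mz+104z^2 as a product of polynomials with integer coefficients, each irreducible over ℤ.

Group: -10m(3x-8z+2) + (-3x-13z-5)(3x-8z+2); both groups contain (3x-8z+2).

-(10m+3x+13z+5)(3x-8z+2)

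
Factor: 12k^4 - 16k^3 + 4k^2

Pull out the common factor 4k^2, then factor the remaining trinomial.

4k^2(3k - 1)(k - 1)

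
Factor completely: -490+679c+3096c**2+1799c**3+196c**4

(4c+7)(7c+5)(7c-2)(c+7)

Trying the rational-root candidates, c = 2/7 is a root, so (7c-2) divides it; the quotient is 28c**3+265c**2+518c+245.
Continuing, c = -7 is a root, so (c+7) divides it; the quotient is 28c**2+69c+35.
The remaining quadratic factors as (4c+7)(7c+5).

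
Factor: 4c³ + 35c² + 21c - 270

Testing divisors of the constant over divisors of the leading coefficient, c = -6 is a root, giving the factor (c + 6) and quotient 4c² + 11c - 45.
The remaining quadratic factors as (c + 5)(4c - 9).

(4c - 9)(c + 5)(c + 6)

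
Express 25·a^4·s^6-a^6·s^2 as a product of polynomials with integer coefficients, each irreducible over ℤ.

-a^4·s^2·(a+5·s^2)·(a-5·s^2)

Factor out a^4·s^2 first: what remains is -a^2+25·s^4.
Recognize a difference of squares with the parts 5·s^2 and a.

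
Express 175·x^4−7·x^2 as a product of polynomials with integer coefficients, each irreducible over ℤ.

7·x^2·(5·x+1)·(5·x−1)

Factor out 7·x^2, leaving 25·x^2−1, which is a difference of two squares.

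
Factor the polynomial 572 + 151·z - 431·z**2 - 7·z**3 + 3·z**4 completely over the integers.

By the rational root theorem, z = 13 is a root, giving the factor (z - 13) and quotient 3·z**3 + 32·z**2 - 15·z - 44.
Next, z = 4/3 is a root, giving the factor (3·z - 4) and quotient z**2 + 12·z + 11.
The remaining quadratic factors as (z + 1)(z + 11).

(3·z - 4)·(z + 1)·(z + 11)·(z - 13)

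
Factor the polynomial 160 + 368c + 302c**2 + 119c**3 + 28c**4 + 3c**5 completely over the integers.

Trying the rational-root candidates, c = -4 is a root, so (c + 4) divides it; the quotient is 3c**4 + 16c**3 + 55c**2 + 82c + 40.
Next, c = -4/3 is a root, so (3c + 4) divides it; the quotient is c**3 + 4c**2 + 13c + 10.
Next, c = -1 is a root, giving the factor (c + 1) and quotient c**2 + 3c + 10.
The quadratic c**2 + 3c + 10 has discriminant -31 < 0 and is irreducible over ℤ.

(3c + 4)(c + 1)(c + 4)(c**2 + 3c + 10)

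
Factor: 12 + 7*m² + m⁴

(m² + 3)*(m² + 4)

Substitute u = m² to get a quadratic in u, then factor.
m² + 4 is irreducible over ℤ (sum of squares).
m² + 3 is irreducible over ℤ (always positive, so no real roots).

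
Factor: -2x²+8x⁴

2x²(2x+1)(2x-1)

Every term has a factor of 2x². Then 4x²-1 = (2x)² − (1)².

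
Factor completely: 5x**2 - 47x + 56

(5x - 7)(x - 8)

Need a pair with product 5·56 = 280 and sum -47: that's -40 and -7.
Split the middle term: 5x**2 - 40x - 7x + 56 = 5x(x - 8) - 7(x - 8).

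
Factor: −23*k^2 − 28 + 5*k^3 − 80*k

(5*k + 2)*(k + 2)*(k − 7)

Trying the rational-root candidates, k = 7 is a root, giving the factor (k − 7) and quotient 5*k^2 + 12*k + 4.
The remaining quadratic factors as (k + 2)(5*k + 2).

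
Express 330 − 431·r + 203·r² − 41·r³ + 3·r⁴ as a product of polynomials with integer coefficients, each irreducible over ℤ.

Testing divisors of the constant over divisors of the leading coefficient, r = 11/3 is a root, so (3·r − 11) is a factor; dividing leaves r³ − 10·r² + 31·r − 30.
Then r = 3 is a root, so (r − 3) is a factor; dividing leaves r² − 7·r + 10.
The remaining quadratic factors as (r − 5)(r − 2).

(3·r − 11)·(r − 2)·(r − 3)·(r − 5)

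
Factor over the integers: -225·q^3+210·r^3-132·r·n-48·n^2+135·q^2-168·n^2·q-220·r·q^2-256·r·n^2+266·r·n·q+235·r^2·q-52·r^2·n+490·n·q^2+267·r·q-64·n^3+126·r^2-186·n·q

(6·r-8·n+5·q)·(7·r+2·n+9·q)·(5·r+4·n-5·q+3)

Group: 7·r·(30·r^2-16·r·n-5·r·q+18·r-32·n^2+60·n·q-24·n-25·q^2+15·q) + (2·n+9·q)·(30·r^2-16·r·n-5·r·q+18·r-32·n^2+60·n·q-24·n-25·q^2+15·q); both groups contain (30·r^2-16·r·n-5·r·q+18·r-32·n^2+60·n·q-24·n-25·q^2+15·q), so (7·r+2·n+9·q) is a factor with cofactor 30·r^2-16·r·n-5·r·q+18·r-32·n^2+60·n·q-24·n-25·q^2+15·q.
The cofactor groups again: 30·r^2-16·r·n-5·r·q+18·r-32·n^2+60·n·q-24·n-25·q^2+15·q = 5·r·(6·r-8·n+5·q) + (4·n-5·q+3)·(6·r-8·n+5·q); both groups contain (6·r-8·n+5·q), giving (5·r+4·n-5·q+3)·(6·r-8·n+5·q).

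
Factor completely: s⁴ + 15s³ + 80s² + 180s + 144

(s + 2)(s + 3)(s + 4)(s + 6)

Among the possible rational roots, s = -3 is a root, so (s + 3) is a factor; dividing leaves s³ + 12s² + 44s + 48.
Then s = -4 is a root, so (s + 4) divides it; the quotient is s² + 8s + 12.
The remaining quadratic factors as (s + 2)(s + 6).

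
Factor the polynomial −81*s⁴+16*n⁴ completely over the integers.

Difference of squares twice: with A = 2*n and B = 3*s, A⁴ − B⁴ = (A² − B²)(A² + B²), and A² − B² factors again.

(2*n+3*s)*(2*n−3*s)*(4*n²+9*s²)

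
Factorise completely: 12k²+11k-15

(3k+5)(4k-3)

Need a pair with product 12·(-15) = -180 and sum 11: that's -9 and 20.
Split the middle term: 12k²-9k + 20k-15 = 3k(4k-3) + 5(4k-3).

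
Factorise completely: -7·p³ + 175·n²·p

7·p·(5·n + p)·(5·n - p)

Factor out 7·p, leaving 25·n² - p², which is a difference of two squares.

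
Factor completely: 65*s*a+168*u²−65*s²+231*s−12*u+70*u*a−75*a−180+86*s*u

−(5*s−12*u−5*a−12)*(13*s+14*u−15)

Group: −5*s*(13*s+14*u−15) + (12*u+5*a+12)*(13*s+14*u−15); both groups contain (13*s+14*u−15).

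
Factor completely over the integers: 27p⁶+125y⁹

(3p²+5y³)(9p⁴-15p²y³+25y⁶)

Recognize a sum of cubes with the parts 3p² and 5y³.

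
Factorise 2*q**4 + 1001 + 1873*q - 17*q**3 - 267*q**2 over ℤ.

Among the possible rational roots, q = 7 is a root, giving the factor (q - 7) and quotient 2*q**3 - 3*q**2 - 288*q - 143.
Then q = -1/2 is a root, so (2*q + 1) is a factor; dividing leaves q**2 - 2*q - 143.
The remaining quadratic factors as (q - 13)(q + 11).

(2*q + 1)*(q + 11)*(q - 13)*(q - 7)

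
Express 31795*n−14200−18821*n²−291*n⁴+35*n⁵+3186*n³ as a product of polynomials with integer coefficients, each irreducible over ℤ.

(5*n−8)*(7*n−5)*(n−5)*(n²−n+71)

Trying the rational-root candidates, n = 5/7 is a root, so (7*n−5) is a factor; dividing leaves 5*n⁴−38*n³+428*n²−2383*n+2840.
Then n = 8/5 is a root, giving the factor (5*n−8) and quotient n³−6*n²+76*n−355.
Then n = 5 is a root, so (n−5) is a factor; dividing leaves n²−n+71.
The quadratic n²−n+71 has discriminant −283 < 0 and is irreducible over ℤ.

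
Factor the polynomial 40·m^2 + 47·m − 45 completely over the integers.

Need a pair with product 40·(−45) = −1800 and sum 47: that's −25 and 72.
Split the middle term: 40·m^2 − 25·m + 72·m − 45 = 5·m·(8·m − 5) + 9·(8·m − 5).

(5·m + 9)·(8·m − 5)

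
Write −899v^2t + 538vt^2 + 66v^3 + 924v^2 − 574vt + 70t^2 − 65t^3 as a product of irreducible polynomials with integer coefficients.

Group: 11v(6v^2 − 79vt + 84v + 13t^2 − 14t) − 5t(6v^2 − 79vt + 84v + 13t^2 − 14t); both groups contain (6v^2 − 79vt + 84v + 13t^2 − 14t), so (11v − 5t) is a factor with cofactor 6v^2 − 79vt + 84v + 13t^2 − 14t.
The cofactor groups again: 6v^2 − 79vt + 84v + 13t^2 − 14t = v(6v − t) + (−13t + 14)(6v − t); both groups contain (6v − t), giving (v − 13t + 14)(6v − t).

(v − 13t + 14)(11v − 5t)(6v − t)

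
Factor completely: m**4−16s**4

(m)⁴ − (2s)⁴ = ((m)² − (2s)²)((m)² + (2s)²); the first factor splits again, the second (m**2+4s**2) is irreducible.

(m+2s)(m−2s)(m**2+4s**2)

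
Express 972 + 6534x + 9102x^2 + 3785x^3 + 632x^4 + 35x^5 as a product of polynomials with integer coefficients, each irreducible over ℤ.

(5x + 1)(7x + 6)(x + 9)(x^2 + 8x + 18)

Testing divisors of the constant over divisors of the leading coefficient, x = -9 is a root, giving the factor (x + 9) and quotient 35x^4 + 317x^3 + 932x^2 + 714x + 108.
Then x = -1/5 is a root, so (5x + 1) is a factor; dividing leaves 7x^3 + 62x^2 + 174x + 108.
Continuing, x = -6/7 is a root, giving the factor (7x + 6) and quotient x^2 + 8x + 18.
The quadratic x^2 + 8x + 18 has discriminant -8 < 0 and is irreducible over ℤ.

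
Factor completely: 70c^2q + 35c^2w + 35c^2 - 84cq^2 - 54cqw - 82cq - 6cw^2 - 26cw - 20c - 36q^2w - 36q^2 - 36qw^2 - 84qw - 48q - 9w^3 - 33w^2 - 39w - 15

(2q + w + 1)(5c - 6q - 3w - 5)(7c + 3w + 3)

Group: 7c(10cq + 5cw + 5c - 12q^2 - 12qw - 16q - 3w^2 - 8w - 5) + (3w + 3)(10cq + 5cw + 5c - 12q^2 - 12qw - 16q - 3w^2 - 8w - 5); both groups contain (10cq + 5cw + 5c - 12q^2 - 12qw - 16q - 3w^2 - 8w - 5), so (7c + 3w + 3) is a factor with cofactor 10cq + 5cw + 5c - 12q^2 - 12qw - 16q - 3w^2 - 8w - 5.
The cofactor groups again: 10cq + 5cw + 5c - 12q^2 - 12qw - 16q - 3w^2 - 8w - 5 = 5c(2q + w + 1) + (-6q - 3w - 5)(2q + w + 1); both groups contain (2q + w + 1), giving (5c - 6q - 3w - 5)(2q + w + 1).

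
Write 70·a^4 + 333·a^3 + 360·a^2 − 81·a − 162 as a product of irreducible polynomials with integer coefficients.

Trying the rational-root candidates, a = 3/5 is a root, so (5·a − 3) is a factor; dividing leaves 14·a^3 + 75·a^2 + 117·a + 54.
Continuing, a = −3/2 is a root, giving the factor (2·a + 3) and quotient 7·a^2 + 27·a + 18.
The remaining quadratic factors as (7·a + 6)(a + 3).

(2·a + 3)·(5·a − 3)·(7·a + 6)·(a + 3)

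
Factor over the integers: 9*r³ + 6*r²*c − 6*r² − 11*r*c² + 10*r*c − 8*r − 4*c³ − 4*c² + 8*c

(r − c)*(3*r + 4*c − 4)*(3*r + c + 2)

Group: r*(9*r² + 15*r*c − 6*r + 4*c² + 4*c − 8) − c*(9*r² + 15*r*c − 6*r + 4*c² + 4*c − 8); both groups contain (9*r² + 15*r*c − 6*r + 4*c² + 4*c − 8), so (r − c) is a factor with cofactor 9*r² + 15*r*c − 6*r + 4*c² + 4*c − 8.
The cofactor groups again: 9*r² + 15*r*c − 6*r + 4*c² + 4*c − 8 = 3*r*(3*r + 4*c − 4) + (c + 2)*(3*r + 4*c − 4); both groups contain (3*r + 4*c − 4), giving (3*r + c + 2)*(3*r + 4*c − 4).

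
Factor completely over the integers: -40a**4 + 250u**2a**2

10a**2(5u - 2a)(5u + 2a)

Pull out the common factor 10a**2; 25u**2 - 4a**2 is a difference of squares.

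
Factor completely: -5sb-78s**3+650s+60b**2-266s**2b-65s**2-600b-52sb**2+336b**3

-(13s-12b)(2s+4b-5)(3s+7b+10)

Group: 2s(-39s**2-55sb-130s+84b**2+120b) + (4b-5)(-39s**2-55sb-130s+84b**2+120b); both groups contain (-39s**2-55sb-130s+84b**2+120b), so (2s+4b-5) is a factor with cofactor -39s**2-55sb-130s+84b**2+120b.
The cofactor groups again: -39s**2-55sb-130s+84b**2+120b = -3s(13s-12b) + (-7b-10)(13s-12b); both groups contain (13s-12b), giving -(3s+7b+10)(13s-12b).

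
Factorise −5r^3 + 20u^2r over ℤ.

Factor out 5r, leaving 4u^2 − r^2, which is a difference of two squares.

5r(2u − r)(2u + r)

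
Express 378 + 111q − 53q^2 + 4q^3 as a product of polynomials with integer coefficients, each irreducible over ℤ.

(4q + 7)(q − 6)(q − 9)

Trying the rational-root candidates, q = −7/4 is a root, giving the factor (4q + 7) and quotient q^2 − 15q + 54.
The remaining quadratic factors as (q − 9)(q − 6).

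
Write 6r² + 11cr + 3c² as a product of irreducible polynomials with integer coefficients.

(3c + 2r)(c + 3r)

Group: 3c(c + 3r) + 2r(c + 3r); both groups contain (c + 3r).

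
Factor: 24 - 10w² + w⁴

(w + 2)(w - 2)(w² - 6)

Substitute u = w² to get a quadratic in u, then factor.
w² - 4 is a difference of squares.
w² - 6 is irreducible over ℤ (6 is not a perfect square).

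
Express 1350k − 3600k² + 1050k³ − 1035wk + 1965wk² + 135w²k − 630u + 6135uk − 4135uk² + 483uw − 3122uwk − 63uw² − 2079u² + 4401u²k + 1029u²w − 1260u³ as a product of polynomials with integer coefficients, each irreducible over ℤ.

Group: 7u(−180u² + 147uw + 243uk − 297u − 9w² − 131wk + 69w − 70k² + 240k − 90) − 15k(−180u² + 147uw + 243uk − 297u − 9w² − 131wk + 69w − 70k² + 240k − 90); both groups contain (−180u² + 147uw + 243uk − 297u − 9w² − 131wk + 69w − 70k² + 240k − 90), so (7u − 15k) is a factor with cofactor −180u² + 147uw + 243uk − 297u − 9w² − 131wk + 69w − 70k² + 240k − 90.
The cofactor groups again: −180u² + 147uw + 243uk − 297u − 9w² − 131wk + 69w − 70k² + 240k − 90 = −12u(15u − w − 14k + 6) + (9w + 5k − 15)(15u − w − 14k + 6); both groups contain (15u − w − 14k + 6), giving −(12u − 9w − 5k + 15)(15u − w − 14k + 6).

−(15u − w − 14k + 6)(7u − 15k)(12u − 9w − 5k + 15)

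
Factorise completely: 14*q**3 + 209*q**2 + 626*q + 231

Testing divisors of the constant over divisors of the leading coefficient, q = −7/2 is a root, so (2*q + 7) divides it; the quotient is 7*q**2 + 80*q + 33.
The remaining quadratic factors as (7*q + 3)(q + 11).

(2*q + 7)*(7*q + 3)*(q + 11)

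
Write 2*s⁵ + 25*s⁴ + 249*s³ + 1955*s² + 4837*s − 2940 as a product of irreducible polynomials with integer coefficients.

Trying the rational-root candidates, s = −7 is a root, giving the factor (s + 7) and quotient 2*s⁴ + 11*s³ + 172*s² + 751*s − 420.
Continuing, s = −5 is a root, so (s + 5) is a factor; dividing leaves 2*s³ + s² + 167*s − 84.
Continuing, s = 1/2 is a root, so (2*s − 1) is a factor; dividing leaves s² + s + 84.
The quadratic s² + s + 84 has discriminant −335 < 0 and is irreducible over ℤ.

(2*s − 1)*(s + 5)*(s + 7)*(s² + s + 84)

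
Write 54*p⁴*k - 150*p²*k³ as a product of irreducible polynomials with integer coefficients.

Factor out 6*p²*k, leaving 9*p² - 25*k², which is a difference of two squares.

6*k*p²*(3*p - 5*k)*(3*p + 5*k)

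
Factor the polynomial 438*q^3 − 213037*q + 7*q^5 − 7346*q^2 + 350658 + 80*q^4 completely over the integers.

(7*q − 11)*(q + 14)*(q − 11)*(q^2 + 10*q + 207)

By the rational root theorem, q = −14 is a root, so (q + 14) divides it; the quotient is 7*q^4 − 18*q^3 + 690*q^2 − 17006*q + 25047.
Next, q = 11/7 is a root, giving the factor (7*q − 11) and quotient q^3 − q^2 + 97*q − 2277.
Continuing, q = 11 is a root, so (q − 11) divides it; the quotient is q^2 + 10*q + 207.
The quadratic q^2 + 10*q + 207 has discriminant −728 < 0 and is irreducible over ℤ.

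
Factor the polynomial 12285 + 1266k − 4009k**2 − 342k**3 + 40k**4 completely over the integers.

Among the possible rational roots, k = 15 is a root, giving the factor (k − 15) and quotient 40k**3 + 258k**2 − 139k − 819.
Then k = −13/2 is a root, so (2k + 13) divides it; the quotient is 20k**2 − k − 63.
The remaining quadratic factors as (4k + 7)(5k − 9).

(2k + 13)(4k + 7)(5k − 9)(k − 15)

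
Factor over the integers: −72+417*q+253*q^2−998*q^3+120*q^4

(4*q−3)*(5*q+3)*(6*q−1)*(q−8)

By the rational root theorem, q = 1/6 is a root, giving the factor (6*q−1) and quotient 20*q^3−163*q^2+15*q+72.
Then q = 8 is a root, so (q−8) divides it; the quotient is 20*q^2−3*q−9.
The remaining quadratic factors as (4*q−3)(5*q+3).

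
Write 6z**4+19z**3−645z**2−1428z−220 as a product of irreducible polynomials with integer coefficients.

(6z+1)(z+11)(z+2)(z−10)

By the rational root theorem, z = −11 is a root, so (z+11) divides it; the quotient is 6z**3−47z**2−128z−20.
Next, z = 10 is a root, giving the factor (z−10) and quotient 6z**2+13z+2.
The remaining quadratic factors as (6z+1)(z+2).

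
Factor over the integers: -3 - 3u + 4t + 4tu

(4t - 3)(u + 1)

Group as (4tu + 4t) + (-3u - 3) = 4t(u + 1) - 3(u + 1).
Both groups share the factor (u + 1).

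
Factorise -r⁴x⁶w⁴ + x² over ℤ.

Factor out x² first: what remains is -r⁴x⁴w⁴ + 1.
Recognize a difference of squares with the parts 1 and r²x²w².
-r²x²w² + 1 is again a difference of squares: (-rxw + 1)(rxw + 1).

-x²(rxw + 1)(rxw - 1)(r²x²w² + 1)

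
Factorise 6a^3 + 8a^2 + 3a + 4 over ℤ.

Group as (6a^3 + 3a) + (8a^2 + 4) = 3a(2a^2 + 1) + 4(2a^2 + 1).
Both groups share the factor (2a^2 + 1).

(3a + 4)(2a^2 + 1)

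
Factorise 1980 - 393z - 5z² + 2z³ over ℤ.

Trying the rational-root candidates, z = 11/2 is a root, so (2z - 11) divides it; the quotient is z² + 3z - 180.
The remaining quadratic factors as (z - 12)(z + 15).

(2z - 11)(z + 15)(z - 12)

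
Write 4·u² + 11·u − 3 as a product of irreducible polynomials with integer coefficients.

(4·u − 1)·(u + 3)

Need a pair with product 4·(−3) = −12 and sum 11: that's 12 and −1.
Split the middle term: 4·u² + 12·u − u − 3 = 4·u·(u + 3) − (u + 3).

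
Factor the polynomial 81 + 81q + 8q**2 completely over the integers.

Need a pair with product 8·81 = 648 and sum 81: that's 72 and 9.
Split the middle term: 8q**2 + 72q + 9q + 81 = 8q(q + 9) + 9(q + 9).

(8q + 9)(q + 9)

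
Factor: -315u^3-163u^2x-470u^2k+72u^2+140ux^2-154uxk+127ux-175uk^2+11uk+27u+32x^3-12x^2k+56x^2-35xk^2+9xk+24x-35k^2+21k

-(7u-4x+5k-3)(5u+x+1)(9u+8x+7k)

Group: 7u(-45u^2-49ux-35uk-9u-8x^2-7xk-8x-7k) + (-4x+5k-3)(-45u^2-49ux-35uk-9u-8x^2-7xk-8x-7k); both groups contain (-45u^2-49ux-35uk-9u-8x^2-7xk-8x-7k), so (7u-4x+5k-3) is a factor with cofactor -45u^2-49ux-35uk-9u-8x^2-7xk-8x-7k.
The cofactor groups again: -45u^2-49ux-35uk-9u-8x^2-7xk-8x-7k = -5u(9u+8x+7k) + (-x-1)(9u+8x+7k); both groups contain (9u+8x+7k), giving -(5u+x+1)(9u+8x+7k).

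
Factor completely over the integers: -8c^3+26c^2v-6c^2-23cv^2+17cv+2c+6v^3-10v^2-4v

Group: c(-8c^2+10cv-6c-3v^2+5v+2) - 2v(-8c^2+10cv-6c-3v^2+5v+2); both groups contain (-8c^2+10cv-6c-3v^2+5v+2), so (c-2v) is a factor with cofactor -8c^2+10cv-6c-3v^2+5v+2.
The cofactor groups again: -8c^2+10cv-6c-3v^2+5v+2 = -2c(4c-3v-1) + (v-2)(4c-3v-1); both groups contain (4c-3v-1), giving -(2c-v+2)(4c-3v-1).

-(2c-v+2)(4c-3v-1)(c-2v)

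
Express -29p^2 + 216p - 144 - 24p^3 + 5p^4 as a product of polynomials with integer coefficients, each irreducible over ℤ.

Trying the rational-root candidates, p = 4 is a root, so (p - 4) is a factor; dividing leaves 5p^3 - 4p^2 - 45p + 36.
Next, p = 4/5 is a root, giving the factor (5p - 4) and quotient p^2 - 9.
The remaining quadratic factors as (p - 3)(p + 3).

(5p - 4)(p + 3)(p - 3)(p - 4)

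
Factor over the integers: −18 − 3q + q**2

(q + 3)(q − 6)

Two integers with product −18 and sum −3 are 3 and −6.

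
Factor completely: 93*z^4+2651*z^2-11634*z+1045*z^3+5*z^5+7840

(5*z-7)*(z+7)*(z-1)*(z^2+14*z+160)

Trying the rational-root candidates, z = -7 is a root, so (z+7) is a factor; dividing leaves 5*z^4+58*z^3+639*z^2-1822*z+1120.
Next, z = 7/5 is a root, so (5*z-7) divides it; the quotient is z^3+13*z^2+146*z-160.
Then z = 1 is a root, so (z-1) divides it; the quotient is z^2+14*z+160.
The quadratic z^2+14*z+160 has discriminant -444 < 0 and is irreducible over ℤ.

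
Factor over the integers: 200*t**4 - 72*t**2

8*t**2*(5*t + 3)*(5*t - 3)

Every term has a factor of 8*t**2. Then 25*t**2 - 9 = (5*t)² − (3)².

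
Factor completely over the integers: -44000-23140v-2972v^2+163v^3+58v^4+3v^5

Testing divisors of the constant over divisors of the leading coefficient, v = -11 is a root, so (v+11) divides it; the quotient is 3v^4+25v^3-112v^2-1740v-4000.
Next, v = 8 is a root, giving the factor (v-8) and quotient 3v^3+49v^2+280v+500.
Next, v = -10/3 is a root, so (3v+10) divides it; the quotient is v^2+13v+50.
The quadratic v^2+13v+50 has discriminant -31 < 0 and is irreducible over ℤ.

(3v+10)(v+11)(v-8)(v^2+13v+50)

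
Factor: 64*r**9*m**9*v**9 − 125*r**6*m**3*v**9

Every term has a factor of r**6*m**3*v**9; factoring it out leaves 64*r**3*m**6 − 125.
Recognize a difference of cubes with the parts 4*r*m**2 and 5.

m**3*r**6*v**9*(4*r*m**2 − 5)*(16*r**2*m**4 + 20*r*m**2 + 25)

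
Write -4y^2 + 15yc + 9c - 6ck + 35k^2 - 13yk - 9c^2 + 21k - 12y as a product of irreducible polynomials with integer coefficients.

Group: -4y(y - 3c + 5k + 3) + (3c + 7k)(y - 3c + 5k + 3); both groups contain (y - 3c + 5k + 3).

-(y - 3c + 5k + 3)(4y - 3c - 7k)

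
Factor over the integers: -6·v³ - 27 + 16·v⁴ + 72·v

(8·v - 3)·(2·v³ + 9)

Group as (16·v⁴ + 72·v) + (-6·v³ - 27) = 8·v·(2·v³ + 9) - 3·(2·v³ + 9).
Both groups share the factor (2·v³ + 9).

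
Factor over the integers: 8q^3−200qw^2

Every term has a factor of 8q. Then q^2−25w^2 = (q)² − (5w)².

8q(q+5w)(q−5w)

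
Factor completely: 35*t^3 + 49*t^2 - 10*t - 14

(5*t + 7)*(7*t^2 - 2)

Group as (35*t^3 - 10*t) + (49*t^2 - 14) = 5*t*(7*t^2 - 2) + 7*(7*t^2 - 2).
Both groups share the factor (7*t^2 - 2).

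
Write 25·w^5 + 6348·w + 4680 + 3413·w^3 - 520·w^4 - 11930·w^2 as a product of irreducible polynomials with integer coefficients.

Among the possible rational roots, w = 6/5 is a root, so (5·w - 6) is a factor; dividing leaves 5·w^4 - 98·w^3 + 565·w^2 - 1708·w - 780.
Next, w = 13 is a root, so (w - 13) is a factor; dividing leaves 5·w^3 - 33·w^2 + 136·w + 60.
Next, w = -2/5 is a root, so (5·w + 2) divides it; the quotient is w^2 - 7·w + 30.
The quadratic w^2 - 7·w + 30 has discriminant -71 < 0 and is irreducible over ℤ.

(5·w + 2)·(5·w - 6)·(w - 13)·(w^2 - 7·w + 30)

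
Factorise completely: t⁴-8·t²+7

Substitute u = t² to get a quadratic in u, then factor.
t²-1 is a difference of squares.
t²-7 is irreducible over ℤ (7 is not a perfect square).

(t+1)·(t-1)·(t²-7)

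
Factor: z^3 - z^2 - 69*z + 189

(z + 9)*(z - 3)*(z - 7)

Among the possible rational roots, z = 3 is a root, so (z - 3) divides it; the quotient is z^2 + 2*z - 63.
The remaining quadratic factors as (z - 7)(z + 9).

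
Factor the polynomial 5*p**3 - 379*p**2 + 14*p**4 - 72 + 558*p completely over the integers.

(2*p - 3)*(7*p - 1)*(p + 6)*(p - 4)

By the rational root theorem, p = 4 is a root, so (p - 4) is a factor; dividing leaves 14*p**3 + 61*p**2 - 135*p + 18.
Then p = 3/2 is a root, giving the factor (2*p - 3) and quotient 7*p**2 + 41*p - 6.
The remaining quadratic factors as (p + 6)(7*p - 1).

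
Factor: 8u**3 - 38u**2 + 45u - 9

Trying the rational-root candidates, u = 3 is a root, so (u - 3) is a factor; dividing leaves 8u**2 - 14u + 3.
The remaining quadratic factors as (4u - 1)(2u - 3).

(2u - 3)(4u - 1)(u - 3)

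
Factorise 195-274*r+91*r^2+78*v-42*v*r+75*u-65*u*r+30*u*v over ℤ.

(6*v-13*r+15)*(5*u-7*r+13)

Group: 6*v*(5*u-7*r+13) + (-13*r+15)*(5*u-7*r+13); both groups contain (5*u-7*r+13).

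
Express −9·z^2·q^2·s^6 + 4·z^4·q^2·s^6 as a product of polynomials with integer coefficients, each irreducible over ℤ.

q^2·s^6·z^2·(2·z + 3)·(2·z − 3)

Pull out the common factor z^2·q^2·s^6, leaving 4·z^2 − 9.
Recognize a difference of squares with the parts 2·z and 3.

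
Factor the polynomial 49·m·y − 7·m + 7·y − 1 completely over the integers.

Group as (49·m·y − 7·m) + (7·y − 1) = 7·m·(7·y − 1) + (7·y − 1).
Both groups share the factor (7·y − 1).

(7·m + 1)·(7·y − 1)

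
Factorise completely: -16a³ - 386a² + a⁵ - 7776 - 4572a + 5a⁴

Among the possible rational roots, a = -2 is a root, so (a + 2) divides it; the quotient is a⁴ + 3a³ - 22a² - 342a - 3888.
Continuing, a = -8 is a root, so (a + 8) is a factor; dividing leaves a³ - 5a² + 18a - 486.
Continuing, a = 9 is a root, so (a - 9) is a factor; dividing leaves a² + 4a + 54.
The quadratic a² + 4a + 54 has discriminant -200 < 0 and is irreducible over ℤ.

(a + 2)(a + 8)(a - 9)(a² + 4a + 54)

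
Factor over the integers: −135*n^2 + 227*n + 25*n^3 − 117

By the rational root theorem, n = 9/5 is a root, so (5*n − 9) divides it; the quotient is 5*n^2 − 18*n + 13.
The remaining quadratic factors as (5*n − 13)(n − 1).

(5*n − 13)*(5*n − 9)*(n − 1)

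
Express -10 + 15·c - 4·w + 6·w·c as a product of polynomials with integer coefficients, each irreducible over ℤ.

Group as (6·w·c - 4·w) + (15·c - 10) = 2·w·(3·c - 2) + 5·(3·c - 2).
Both groups share the factor (3·c - 2).

(2·w + 5)·(3·c - 2)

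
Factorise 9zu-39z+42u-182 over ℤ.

(3u-13)(3z+14)

Group as (9zu-39z) + (42u-182) = 3z(3u-13) + 14(3u-13).
Both groups share the factor (3u-13).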